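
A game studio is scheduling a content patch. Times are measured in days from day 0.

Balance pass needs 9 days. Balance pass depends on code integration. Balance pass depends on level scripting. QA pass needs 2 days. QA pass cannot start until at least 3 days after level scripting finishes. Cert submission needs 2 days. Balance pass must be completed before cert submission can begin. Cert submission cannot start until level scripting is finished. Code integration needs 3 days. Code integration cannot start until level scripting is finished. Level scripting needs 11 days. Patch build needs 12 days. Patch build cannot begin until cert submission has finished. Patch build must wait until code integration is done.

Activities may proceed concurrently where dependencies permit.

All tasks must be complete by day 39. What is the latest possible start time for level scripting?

2

Patch build has no dependents, so it just needs to finish by day 39. Starting by 39 − 12 = day 27 achieves that.
Since patch build (must start by day 27) depends on it, cert submission must finish by day 27. Backing off its 2-day duration gives a latest start of day 25.
Balance pass has to be done before cert submission (must start by day 25). That means finishing by day 25, i.e. starting by 25 − 9 = day 16.
Code integration must finish in time for balance pass (must start by day 16); patch build (must start by day 27). The tightest is day 16, so code integration must start by 16 − 3 = day 13.
Nothing follows QA pass; the deadline of day 39 is its only limit. It must start by 39 − 2 = day 37.
Level scripting has several dependents: code integration (must start by day 13); balance pass (must start by day 16); QA pass (must start by day 37, minus 3-day gap → day 34); cert submission (must start by day 25). The earliest of those limits is day 13, so level scripting must start by 13 − 11 = day 2.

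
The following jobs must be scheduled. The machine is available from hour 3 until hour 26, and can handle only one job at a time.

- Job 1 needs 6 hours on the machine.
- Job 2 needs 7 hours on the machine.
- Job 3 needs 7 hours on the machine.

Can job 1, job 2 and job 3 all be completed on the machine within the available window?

Yes

The machine window is 26 − 3 = 23 hours.
Running back to back, the jobs need 6 + 7 + 7 = 20 hours on the machine.
Since 20 ≤ 23, they fit within the window.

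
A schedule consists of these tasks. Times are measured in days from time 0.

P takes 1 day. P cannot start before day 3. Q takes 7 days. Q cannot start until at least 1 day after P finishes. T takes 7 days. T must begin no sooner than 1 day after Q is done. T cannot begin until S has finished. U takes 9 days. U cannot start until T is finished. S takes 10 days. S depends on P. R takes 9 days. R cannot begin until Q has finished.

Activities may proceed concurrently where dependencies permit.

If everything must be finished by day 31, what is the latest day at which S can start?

U must finish by day 31; it takes 9 days, so it must start by 31 − 9 = day 22.
Since U (must start by day 22) depends on it, T must finish by day 22. Backing off its 7-day duration gives a latest start of day 15.
Since T (must start by day 15) depends on it, S must finish by day 15. Backing off its 10-day duration gives a latest start of day 5.

5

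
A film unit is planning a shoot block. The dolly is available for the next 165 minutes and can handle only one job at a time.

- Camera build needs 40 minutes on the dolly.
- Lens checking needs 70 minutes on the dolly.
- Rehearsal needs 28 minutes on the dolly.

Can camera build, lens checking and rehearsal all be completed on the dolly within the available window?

Running back to back, the jobs need 40 + 70 + 28 = 138 minutes on the dolly.
Since 138 ≤ 165, they fit within the window.

Yes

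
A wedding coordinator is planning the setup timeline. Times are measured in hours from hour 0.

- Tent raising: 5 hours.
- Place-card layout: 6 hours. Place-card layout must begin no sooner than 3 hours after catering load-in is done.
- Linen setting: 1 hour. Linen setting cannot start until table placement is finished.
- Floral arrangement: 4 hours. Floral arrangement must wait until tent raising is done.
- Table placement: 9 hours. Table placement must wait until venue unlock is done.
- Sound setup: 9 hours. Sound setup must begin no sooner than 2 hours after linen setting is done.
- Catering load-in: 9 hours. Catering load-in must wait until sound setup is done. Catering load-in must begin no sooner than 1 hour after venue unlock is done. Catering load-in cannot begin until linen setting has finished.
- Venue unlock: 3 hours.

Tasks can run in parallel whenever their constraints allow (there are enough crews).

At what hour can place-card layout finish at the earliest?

42

Nothing blocks venue unlock, so it runs from hour 0 to hour 3.
Table placement cannot begin until venue unlock (finishes hour 3). It runs from hour 3 to 3 + 9 = hour 12.
Linen setting cannot begin until table placement (finishes hour 12). It runs from hour 12 to 12 + 1 = hour 13.
After linen setting (finishes hour 13, plus 2-hour gap → hour 15), sound setup can start at hour 15 and finishes at hour 24.
For catering load-in: sound setup (finishes hour 24); venue unlock (finishes hour 3, plus 1-hour gap → hour 4); linen setting (finishes hour 13). Taking the maximum gives a start of hour 24, and it finishes at 24 + 9 = hour 33.
Place-card layout waits on catering load-in (finishes hour 33, plus 3-hour gap → hour 36), so it starts at hour 36 and finishes at 36 + 6 = hour 42.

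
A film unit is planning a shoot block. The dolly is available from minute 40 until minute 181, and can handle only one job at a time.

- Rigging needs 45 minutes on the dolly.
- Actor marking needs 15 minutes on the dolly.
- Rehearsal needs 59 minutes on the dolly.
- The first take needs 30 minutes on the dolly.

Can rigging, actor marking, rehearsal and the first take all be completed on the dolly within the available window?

No

The dolly window is 181 − 40 = 141 minutes.
Running back to back, the jobs need 45 + 15 + 59 + 30 = 149 minutes on the dolly.
Since 149 > 141, they cannot all fit.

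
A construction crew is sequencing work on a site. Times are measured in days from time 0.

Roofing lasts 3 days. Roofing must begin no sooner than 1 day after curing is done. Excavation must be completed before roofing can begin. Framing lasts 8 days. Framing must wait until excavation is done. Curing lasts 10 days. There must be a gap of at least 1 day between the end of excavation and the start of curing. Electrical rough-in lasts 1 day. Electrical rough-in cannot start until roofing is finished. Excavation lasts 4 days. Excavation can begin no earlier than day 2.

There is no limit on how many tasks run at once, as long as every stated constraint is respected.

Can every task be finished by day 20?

No

After its own release at day 2, excavation can start at day 2 and finishes at day 6.
After excavation (finishes day 6), framing can start at day 6 and finishes at day 14.
Curing waits on excavation (finishes day 6, plus 1-day gap → day 7), so it starts at day 7 and finishes at 7 + 10 = day 17.
For roofing: curing (finishes day 17, plus 1-day gap → day 18); excavation (finishes day 6). Taking the maximum gives a start of day 18, and it finishes at 18 + 3 = day 21.
Electrical rough-in waits on roofing (finishes day 21), so it starts at day 21 and finishes at 21 + 1 = day 22.
The earliest everything can be done is day 22, which is after the deadline of 20, so it is not possible.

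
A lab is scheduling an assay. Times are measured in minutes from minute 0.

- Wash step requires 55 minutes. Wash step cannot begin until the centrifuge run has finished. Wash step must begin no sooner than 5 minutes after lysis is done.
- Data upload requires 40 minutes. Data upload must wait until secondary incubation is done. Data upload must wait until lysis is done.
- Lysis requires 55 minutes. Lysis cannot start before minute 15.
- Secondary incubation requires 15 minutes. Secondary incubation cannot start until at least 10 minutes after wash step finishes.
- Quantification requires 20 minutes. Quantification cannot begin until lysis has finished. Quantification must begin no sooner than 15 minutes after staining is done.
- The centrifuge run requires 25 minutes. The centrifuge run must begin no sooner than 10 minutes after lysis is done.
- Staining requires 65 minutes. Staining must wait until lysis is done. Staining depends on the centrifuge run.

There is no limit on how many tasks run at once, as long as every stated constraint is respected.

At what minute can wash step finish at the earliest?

160

Lysis waits on its own release at minute 15, so it starts at minute 15 and finishes at 15 + 55 = minute 70.
The centrifuge run waits on lysis (finishes minute 70, plus 10-minute gap → minute 80), so it starts at minute 80 and finishes at 80 + 25 = minute 105.
Wash step cannot start until the centrifuge run (finishes minute 105); lysis (finishes minute 70, plus 5-minute gap → minute 75). The controlling bound is minute 105, so wash step finishes at 105 + 55 = minute 160.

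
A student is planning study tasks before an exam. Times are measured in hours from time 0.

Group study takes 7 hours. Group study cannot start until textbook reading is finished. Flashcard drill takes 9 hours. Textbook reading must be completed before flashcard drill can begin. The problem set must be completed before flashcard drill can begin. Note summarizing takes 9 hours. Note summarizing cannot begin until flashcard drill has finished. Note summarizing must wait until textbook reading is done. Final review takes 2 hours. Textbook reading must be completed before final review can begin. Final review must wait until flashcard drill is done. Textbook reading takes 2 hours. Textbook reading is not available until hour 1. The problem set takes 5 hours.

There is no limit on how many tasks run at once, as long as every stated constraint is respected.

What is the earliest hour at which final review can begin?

14

The problem set has no prerequisites, so it starts at hour 0 and finishes at hour 5.
Textbook reading cannot begin until its own release at hour 1. It runs from hour 1 to 1 + 2 = hour 3.
Flashcard drill cannot start until textbook reading (finishes hour 3); the problem set (finishes hour 5). The controlling bound is hour 5, so flashcard drill finishes at 5 + 9 = hour 14.
Final review waits on textbook reading (finishes hour 3); flashcard drill (finishes hour 14). The latest of these is hour 14, which is the earliest final review can start.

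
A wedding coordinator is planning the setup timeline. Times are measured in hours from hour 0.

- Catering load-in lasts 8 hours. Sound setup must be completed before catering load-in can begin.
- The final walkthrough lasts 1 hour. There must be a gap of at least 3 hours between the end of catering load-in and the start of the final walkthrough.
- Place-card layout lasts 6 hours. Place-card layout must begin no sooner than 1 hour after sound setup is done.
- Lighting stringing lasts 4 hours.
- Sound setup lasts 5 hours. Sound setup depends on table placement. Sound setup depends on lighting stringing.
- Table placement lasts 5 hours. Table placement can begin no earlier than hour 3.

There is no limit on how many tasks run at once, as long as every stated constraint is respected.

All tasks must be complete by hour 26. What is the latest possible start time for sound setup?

9

To finish by hour 26, the final walkthrough (duration 1) must start no later than hour 25.
Catering load-in must finish before the final walkthrough (must start by hour 25, minus 3-hour gap → hour 22). With an 8-hour duration, catering load-in must start by 22 − 8 = hour 14.
Place-card layout must finish by hour 26; it takes 6 hours, so it must start by 26 − 6 = hour 20.
Sound setup must finish in time for catering load-in (must start by hour 14); place-card layout (must start by hour 20, minus 1-hour gap → hour 19). The tightest is hour 14, so sound setup must start by 14 − 5 = hour 9.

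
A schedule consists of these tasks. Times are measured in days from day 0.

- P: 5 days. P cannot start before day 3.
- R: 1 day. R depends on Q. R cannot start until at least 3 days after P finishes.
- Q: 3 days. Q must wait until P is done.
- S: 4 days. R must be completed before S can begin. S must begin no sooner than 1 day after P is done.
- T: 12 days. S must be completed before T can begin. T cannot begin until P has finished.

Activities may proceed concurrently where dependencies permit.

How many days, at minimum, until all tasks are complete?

28

P waits on its own release at day 3, so it starts at day 3 and finishes at 3 + 5 = day 8.
Q waits on P (finishes day 8), so it starts at day 8 and finishes at 8 + 3 = day 11.
R needs all of Q (finishes day 11); P (finishes day 8, plus 3-day gap → day 11). That puts its earliest start at day 11; it finishes at 11 + 1 = day 12.
S has to wait for R (finishes day 12); P (finishes day 8, plus 1-day gap → day 9). The latest of these is day 12, so S runs day 12 to 12 + 4 = day 16.
T cannot start until S (finishes day 16); P (finishes day 8). The controlling bound is day 16, so T finishes at 16 + 12 = day 28.
All tasks are finished once the last one completes. Finish times: P at 8, Q at 11, R at 12, S at 16, T at 28. The latest is day 28.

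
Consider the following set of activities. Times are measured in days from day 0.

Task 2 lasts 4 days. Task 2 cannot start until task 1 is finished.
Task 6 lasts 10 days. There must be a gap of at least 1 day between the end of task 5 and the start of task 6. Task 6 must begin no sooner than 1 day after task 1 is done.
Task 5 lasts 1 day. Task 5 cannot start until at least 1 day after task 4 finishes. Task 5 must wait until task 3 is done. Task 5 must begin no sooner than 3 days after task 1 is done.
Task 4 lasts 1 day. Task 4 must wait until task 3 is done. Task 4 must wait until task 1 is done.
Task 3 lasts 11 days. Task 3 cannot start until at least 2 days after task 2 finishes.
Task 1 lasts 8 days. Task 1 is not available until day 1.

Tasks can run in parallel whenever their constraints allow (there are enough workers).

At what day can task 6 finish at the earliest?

Task 1 cannot begin until its own release at day 1. It runs from day 1 to 1 + 8 = day 9.
Task 2 waits on task 1 (finishes day 9), so it starts at day 9 and finishes at 9 + 4 = day 13.
After task 2 (finishes day 13, plus 2-day gap → day 15), task 3 can start at day 15 and finishes at day 26.
Task 4 has to wait for task 3 (finishes day 26); task 1 (finishes day 9). The latest of these is day 26, so task 4 runs day 26 to 26 + 1 = day 27.
Task 5 cannot start until task 4 (finishes day 27, plus 1-day gap → day 28); task 3 (finishes day 26); task 1 (finishes day 9, plus 3-day gap → day 12). The controlling bound is day 28, so task 5 finishes at 28 + 1 = day 29.
Task 6 cannot start until task 5 (finishes day 29, plus 1-day gap → day 30); task 1 (finishes day 9, plus 1-day gap → day 10). The controlling bound is day 30, so task 6 finishes at 30 + 10 = day 40.

40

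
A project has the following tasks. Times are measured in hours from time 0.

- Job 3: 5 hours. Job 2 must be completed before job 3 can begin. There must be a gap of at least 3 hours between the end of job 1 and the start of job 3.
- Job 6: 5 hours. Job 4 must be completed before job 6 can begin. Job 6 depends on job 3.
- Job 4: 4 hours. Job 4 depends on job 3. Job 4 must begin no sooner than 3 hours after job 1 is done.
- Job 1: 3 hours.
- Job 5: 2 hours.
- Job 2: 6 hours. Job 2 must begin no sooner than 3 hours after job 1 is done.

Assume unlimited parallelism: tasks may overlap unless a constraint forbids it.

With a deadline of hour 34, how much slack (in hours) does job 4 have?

8

Job 1 has no prerequisites, so it starts at hour 0 and finishes at hour 3.
After job 1 (finishes hour 3, plus 3-hour gap → hour 6), job 2 can start at hour 6 and finishes at hour 12.
Job 3 needs all of job 2 (finishes hour 12); job 1 (finishes hour 3, plus 3-hour gap → hour 6). That puts its earliest start at hour 12; it finishes at 12 + 5 = hour 17.
For job 4: job 3 (finishes hour 17); job 1 (finishes hour 3, plus 3-hour gap → hour 6). Taking the maximum gives a start of hour 17, and it finishes at 17 + 4 = hour 21.

Working backward from the deadline:
To finish by hour 34, job 6 (duration 5) must start no later than hour 29.
Job 4 feeds into job 6 (must start by hour 29); so job 4 must finish by hour 29 and therefore start by hour 25.
So job 4 can start as early as hour 17 and as late as hour 25, giving 25 − 17 = 8 hours of slack.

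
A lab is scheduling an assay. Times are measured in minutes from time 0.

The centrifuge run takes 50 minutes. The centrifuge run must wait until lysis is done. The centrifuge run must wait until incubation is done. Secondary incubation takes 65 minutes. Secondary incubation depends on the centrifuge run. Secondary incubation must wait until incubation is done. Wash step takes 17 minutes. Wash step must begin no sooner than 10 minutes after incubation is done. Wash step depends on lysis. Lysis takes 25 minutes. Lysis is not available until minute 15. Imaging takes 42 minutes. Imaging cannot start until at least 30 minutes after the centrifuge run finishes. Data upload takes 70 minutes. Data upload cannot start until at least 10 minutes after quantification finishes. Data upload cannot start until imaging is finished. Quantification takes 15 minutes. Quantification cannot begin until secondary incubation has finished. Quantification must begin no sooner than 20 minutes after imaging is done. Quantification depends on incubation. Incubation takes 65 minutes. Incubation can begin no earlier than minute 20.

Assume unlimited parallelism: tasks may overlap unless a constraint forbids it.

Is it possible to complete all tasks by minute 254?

No

After its own release at minute 20, incubation can start at minute 20 and finishes at minute 85.
Lysis cannot begin until its own release at minute 15. It runs from minute 15 to 15 + 25 = minute 40.
For wash step: incubation (finishes minute 85, plus 10-minute gap → minute 95); lysis (finishes minute 40). Taking the maximum gives a start of minute 95, and it finishes at 95 + 17 = minute 112.
The centrifuge run needs all of lysis (finishes minute 40); incubation (finishes minute 85). That puts its earliest start at minute 85; it finishes at 85 + 50 = minute 135.
Imaging waits on the centrifuge run (finishes minute 135, plus 30-minute gap → minute 165), so it starts at minute 165 and finishes at 165 + 42 = minute 207.
Secondary incubation cannot start until the centrifuge run (finishes minute 135); incubation (finishes minute 85). The controlling bound is minute 135, so secondary incubation finishes at 135 + 65 = minute 200.
Quantification cannot start until secondary incubation (finishes minute 200); imaging (finishes minute 207, plus 20-minute gap → minute 227); incubation (finishes minute 85). The controlling bound is minute 227, so quantification finishes at 227 + 15 = minute 242.
Data upload cannot start until quantification (finishes minute 242, plus 10-minute gap → minute 252); imaging (finishes minute 207). The controlling bound is minute 252, so data upload finishes at 252 + 70 = minute 322.
The earliest everything can be done is minute 322, which is after the deadline of 254, so it is not possible.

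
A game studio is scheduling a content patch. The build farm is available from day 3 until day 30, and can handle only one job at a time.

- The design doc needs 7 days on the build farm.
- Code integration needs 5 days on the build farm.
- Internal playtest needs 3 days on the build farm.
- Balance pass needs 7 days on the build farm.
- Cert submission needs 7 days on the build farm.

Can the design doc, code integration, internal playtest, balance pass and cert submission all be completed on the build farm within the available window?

The build farm window is 30 − 3 = 27 days.
Running back to back, the jobs need 7 + 5 + 3 + 7 + 7 = 29 days on the build farm.
Since 29 > 27, they cannot all fit.

No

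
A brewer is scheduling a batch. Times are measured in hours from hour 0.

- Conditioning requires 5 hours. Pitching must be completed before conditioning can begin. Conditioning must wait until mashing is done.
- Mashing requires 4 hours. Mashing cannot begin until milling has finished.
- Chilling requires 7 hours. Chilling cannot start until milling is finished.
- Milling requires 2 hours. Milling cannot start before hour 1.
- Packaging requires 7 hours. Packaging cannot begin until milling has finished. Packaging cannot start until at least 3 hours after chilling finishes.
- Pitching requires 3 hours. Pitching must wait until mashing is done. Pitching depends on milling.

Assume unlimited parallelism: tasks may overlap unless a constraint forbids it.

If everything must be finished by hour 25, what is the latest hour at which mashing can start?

To finish by hour 25, conditioning (duration 5) must start no later than hour 20.
Pitching has to be done before conditioning (must start by hour 20). That means finishing by hour 20, i.e. starting by 20 − 3 = hour 17.
Mashing has several dependents: pitching (must start by hour 17); conditioning (must start by hour 20). The earliest of those limits is hour 17, so mashing must start by 17 − 4 = hour 13.

13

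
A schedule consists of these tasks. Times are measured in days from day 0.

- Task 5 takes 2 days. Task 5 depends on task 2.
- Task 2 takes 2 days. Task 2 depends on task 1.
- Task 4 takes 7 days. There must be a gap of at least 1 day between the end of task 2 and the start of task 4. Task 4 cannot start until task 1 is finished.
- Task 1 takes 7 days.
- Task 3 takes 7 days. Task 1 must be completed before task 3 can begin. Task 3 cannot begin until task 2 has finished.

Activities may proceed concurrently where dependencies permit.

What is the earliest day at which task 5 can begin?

Task 1 has no prerequisites, so it starts at day 0 and finishes at day 7.
Task 2 cannot begin until task 1 (finishes day 7). It runs from day 7 to 7 + 2 = day 9.
Task 5 waits on task 2 (finishes day 9), so the earliest it can start is day 9.

9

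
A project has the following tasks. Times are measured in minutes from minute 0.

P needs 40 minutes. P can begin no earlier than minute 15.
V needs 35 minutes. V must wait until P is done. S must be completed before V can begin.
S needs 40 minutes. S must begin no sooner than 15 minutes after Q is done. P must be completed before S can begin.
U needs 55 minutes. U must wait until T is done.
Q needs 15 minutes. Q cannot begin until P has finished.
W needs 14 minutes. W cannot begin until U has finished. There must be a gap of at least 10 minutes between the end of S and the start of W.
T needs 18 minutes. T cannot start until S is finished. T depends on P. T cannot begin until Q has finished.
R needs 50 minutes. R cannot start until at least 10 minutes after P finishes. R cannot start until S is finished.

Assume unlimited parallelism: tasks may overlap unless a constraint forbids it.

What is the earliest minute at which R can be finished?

175

After its own release at minute 15, P can start at minute 15 and finishes at minute 55.
Q waits on P (finishes minute 55), so it starts at minute 55 and finishes at 55 + 15 = minute 70.
S has to wait for Q (finishes minute 70, plus 15-minute gap → minute 85); P (finishes minute 55). The latest of these is minute 85, so S runs minute 85 to 85 + 40 = minute 125.
For R: P (finishes minute 55, plus 10-minute gap → minute 65); S (finishes minute 125). Taking the maximum gives a start of minute 125, and it finishes at 125 + 50 = minute 175.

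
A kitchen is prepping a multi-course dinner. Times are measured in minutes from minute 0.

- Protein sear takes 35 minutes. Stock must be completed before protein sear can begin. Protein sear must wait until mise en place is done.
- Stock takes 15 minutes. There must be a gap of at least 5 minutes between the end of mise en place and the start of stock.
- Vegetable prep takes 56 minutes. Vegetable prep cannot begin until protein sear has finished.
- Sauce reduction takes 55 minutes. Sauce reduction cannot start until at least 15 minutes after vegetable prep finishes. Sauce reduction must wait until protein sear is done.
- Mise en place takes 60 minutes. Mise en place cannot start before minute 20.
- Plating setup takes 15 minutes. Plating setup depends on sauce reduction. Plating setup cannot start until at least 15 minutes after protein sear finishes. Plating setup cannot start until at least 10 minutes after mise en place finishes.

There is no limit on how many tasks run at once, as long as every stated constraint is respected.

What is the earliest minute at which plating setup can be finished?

After its own release at minute 20, mise en place can start at minute 20 and finishes at minute 80.
Stock waits on mise en place (finishes minute 80, plus 5-minute gap → minute 85), so it starts at minute 85 and finishes at 85 + 15 = minute 100.
Protein sear cannot start until stock (finishes minute 100); mise en place (finishes minute 80). The controlling bound is minute 100, so protein sear finishes at 100 + 35 = minute 135.
Vegetable prep cannot begin until protein sear (finishes minute 135). It runs from minute 135 to 135 + 56 = minute 191.
Sauce reduction has to wait for vegetable prep (finishes minute 191, plus 15-minute gap → minute 206); protein sear (finishes minute 135). The latest of these is minute 206, so sauce reduction runs minute 206 to 206 + 55 = minute 261.
Plating setup has to wait for sauce reduction (finishes minute 261); protein sear (finishes minute 135, plus 15-minute gap → minute 150); mise en place (finishes minute 80, plus 10-minute gap → minute 90). The latest of these is minute 261, so plating setup runs minute 261 to 261 + 15 = minute 276.

276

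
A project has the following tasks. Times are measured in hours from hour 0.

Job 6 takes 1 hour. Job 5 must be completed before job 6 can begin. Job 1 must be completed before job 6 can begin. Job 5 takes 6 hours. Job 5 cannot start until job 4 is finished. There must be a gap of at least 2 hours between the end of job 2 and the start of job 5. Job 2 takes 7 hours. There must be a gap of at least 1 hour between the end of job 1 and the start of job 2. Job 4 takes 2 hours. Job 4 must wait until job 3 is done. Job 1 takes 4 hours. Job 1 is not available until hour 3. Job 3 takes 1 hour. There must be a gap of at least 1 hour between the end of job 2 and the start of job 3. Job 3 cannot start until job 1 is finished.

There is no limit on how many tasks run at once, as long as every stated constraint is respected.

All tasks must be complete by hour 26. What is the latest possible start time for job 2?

Nothing follows job 6; the deadline of hour 26 is its only limit. It must start by 26 − 1 = hour 25.
Job 5 must finish before job 6 (must start by hour 25). With a 6-hour duration, job 5 must start by 25 − 6 = hour 19.
Job 4 has to be done before job 5 (must start by hour 19). That means finishing by hour 19, i.e. starting by 19 − 2 = hour 17.
Job 3 has to be done before job 4 (must start by hour 17). That means finishing by hour 17, i.e. starting by 17 − 1 = hour 16.
For job 2: job 3 (must start by hour 16, minus 1-hour gap → hour 15); job 5 (must start by hour 19, minus 2-hour gap → hour 17). The most restrictive is hour 15; with a 7-hour duration, job 2 must start by hour 8.

8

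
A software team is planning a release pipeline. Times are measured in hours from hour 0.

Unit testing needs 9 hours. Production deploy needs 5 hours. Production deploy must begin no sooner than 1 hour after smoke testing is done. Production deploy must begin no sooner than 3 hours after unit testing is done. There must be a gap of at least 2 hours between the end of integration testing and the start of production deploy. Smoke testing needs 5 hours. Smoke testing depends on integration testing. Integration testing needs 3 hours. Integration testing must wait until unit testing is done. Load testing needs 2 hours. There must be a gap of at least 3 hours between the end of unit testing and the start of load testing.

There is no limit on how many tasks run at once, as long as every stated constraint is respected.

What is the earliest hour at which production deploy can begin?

Unit testing can start immediately at hour 0; it finishes at hour 9.
Integration testing cannot begin until unit testing (finishes hour 9). It runs from hour 9 to 9 + 3 = hour 12.
Smoke testing waits on integration testing (finishes hour 12), so it starts at hour 12 and finishes at 12 + 5 = hour 17.
Production deploy waits on smoke testing (finishes hour 17, plus 1-hour gap → hour 18); unit testing (finishes hour 9, plus 3-hour gap → hour 12); integration testing (finishes hour 12, plus 2-hour gap → hour 14). The latest of these is hour 18, which is the earliest production deploy can start.

18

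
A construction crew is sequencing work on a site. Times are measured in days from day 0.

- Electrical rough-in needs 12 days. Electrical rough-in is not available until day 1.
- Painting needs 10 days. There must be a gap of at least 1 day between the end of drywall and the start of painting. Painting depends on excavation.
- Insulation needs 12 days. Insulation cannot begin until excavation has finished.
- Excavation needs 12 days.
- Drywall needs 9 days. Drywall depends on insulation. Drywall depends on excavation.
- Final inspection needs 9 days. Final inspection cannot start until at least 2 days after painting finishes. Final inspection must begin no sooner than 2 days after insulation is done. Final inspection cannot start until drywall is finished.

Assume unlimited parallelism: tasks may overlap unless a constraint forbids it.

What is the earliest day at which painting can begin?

Nothing blocks excavation, so it runs from day 0 to day 12.
Insulation waits on excavation (finishes day 12), so it starts at day 12 and finishes at 12 + 12 = day 24.
Drywall needs all of insulation (finishes day 24); excavation (finishes day 12). That puts its earliest start at day 24; it finishes at 24 + 9 = day 33.
Painting waits on drywall (finishes day 33, plus 1-day gap → day 34); excavation (finishes day 12). The latest of these is day 34, which is the earliest painting can start.

34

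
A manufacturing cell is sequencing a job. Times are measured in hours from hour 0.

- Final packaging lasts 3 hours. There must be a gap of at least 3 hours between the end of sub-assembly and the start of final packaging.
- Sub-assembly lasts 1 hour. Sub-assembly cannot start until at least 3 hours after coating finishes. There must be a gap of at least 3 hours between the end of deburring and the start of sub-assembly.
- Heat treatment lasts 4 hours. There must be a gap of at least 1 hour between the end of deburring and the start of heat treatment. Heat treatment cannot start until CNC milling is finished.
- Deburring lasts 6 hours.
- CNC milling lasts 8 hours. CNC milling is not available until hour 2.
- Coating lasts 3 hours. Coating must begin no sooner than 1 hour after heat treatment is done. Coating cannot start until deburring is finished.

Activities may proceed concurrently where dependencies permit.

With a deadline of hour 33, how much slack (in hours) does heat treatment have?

CNC milling cannot begin until its own release at hour 2. It runs from hour 2 to 2 + 8 = hour 10.
Nothing blocks deburring, so it runs from hour 0 to hour 6.
For heat treatment: deburring (finishes hour 6, plus 1-hour gap → hour 7); CNC milling (finishes hour 10). Taking the maximum gives a start of hour 10, and it finishes at 10 + 4 = hour 14.

Working backward from the deadline:
Nothing follows final packaging; the deadline of hour 33 is its only limit. It must start by 33 − 3 = hour 30.
Since final packaging (must start by hour 30, minus 3-hour gap → hour 27) depends on it, sub-assembly must finish by hour 27. Backing off its 1-hour duration gives a latest start of hour 26.
Coating has to be done before sub-assembly (must start by hour 26, minus 3-hour gap → hour 23). That means finishing by hour 23, i.e. starting by 23 − 3 = hour 20.
Heat treatment has to be done before coating (must start by hour 20, minus 1-hour gap → hour 19). That means finishing by hour 19, i.e. starting by 19 − 4 = hour 15.
So heat treatment can start as early as hour 10 and as late as hour 15, giving 15 − 10 = 5 hours of slack.

5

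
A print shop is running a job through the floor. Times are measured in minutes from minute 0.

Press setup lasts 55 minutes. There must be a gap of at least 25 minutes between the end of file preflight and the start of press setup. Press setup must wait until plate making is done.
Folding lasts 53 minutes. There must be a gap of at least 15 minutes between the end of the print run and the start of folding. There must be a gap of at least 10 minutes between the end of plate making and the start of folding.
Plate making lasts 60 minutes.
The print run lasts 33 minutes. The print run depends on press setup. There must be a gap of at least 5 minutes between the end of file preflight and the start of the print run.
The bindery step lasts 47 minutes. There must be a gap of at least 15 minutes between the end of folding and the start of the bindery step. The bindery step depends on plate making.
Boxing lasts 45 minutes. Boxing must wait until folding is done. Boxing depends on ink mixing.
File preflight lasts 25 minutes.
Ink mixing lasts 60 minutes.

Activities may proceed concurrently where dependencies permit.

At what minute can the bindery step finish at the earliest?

278

Plate making can start immediately at minute 0; it finishes at minute 60.
File preflight has no prerequisites, so it starts at minute 0 and finishes at minute 25.
Press setup cannot start until file preflight (finishes minute 25, plus 25-minute gap → minute 50); plate making (finishes minute 60). The controlling bound is minute 60, so press setup finishes at 60 + 55 = minute 115.
The print run cannot start until press setup (finishes minute 115); file preflight (finishes minute 25, plus 5-minute gap → minute 30). The controlling bound is minute 115, so the print run finishes at 115 + 33 = minute 148.
Folding has to wait for the print run (finishes minute 148, plus 15-minute gap → minute 163); plate making (finishes minute 60, plus 10-minute gap → minute 70). The latest of these is minute 163, so folding runs minute 163 to 163 + 53 = minute 216.
The bindery step cannot start until folding (finishes minute 216, plus 15-minute gap → minute 231); plate making (finishes minute 60). The controlling bound is minute 231, so the bindery step finishes at 231 + 47 = minute 278.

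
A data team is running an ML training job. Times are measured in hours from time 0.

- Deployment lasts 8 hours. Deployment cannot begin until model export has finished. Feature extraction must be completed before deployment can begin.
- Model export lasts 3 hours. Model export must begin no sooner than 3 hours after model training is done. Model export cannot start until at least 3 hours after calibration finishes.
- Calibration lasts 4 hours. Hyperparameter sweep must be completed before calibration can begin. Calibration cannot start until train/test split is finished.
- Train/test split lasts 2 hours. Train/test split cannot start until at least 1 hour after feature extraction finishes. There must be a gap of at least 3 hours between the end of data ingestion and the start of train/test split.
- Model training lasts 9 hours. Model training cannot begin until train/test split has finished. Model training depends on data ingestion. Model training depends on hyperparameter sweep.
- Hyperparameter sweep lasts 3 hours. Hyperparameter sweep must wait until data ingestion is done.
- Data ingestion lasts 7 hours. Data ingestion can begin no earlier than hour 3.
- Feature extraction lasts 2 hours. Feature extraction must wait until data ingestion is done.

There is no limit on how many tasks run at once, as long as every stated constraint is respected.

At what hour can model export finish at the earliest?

After its own release at hour 3, data ingestion can start at hour 3 and finishes at hour 10.
Hyperparameter sweep cannot begin until data ingestion (finishes hour 10). It runs from hour 10 to 10 + 3 = hour 13.
Feature extraction waits on data ingestion (finishes hour 10), so it starts at hour 10 and finishes at 10 + 2 = hour 12.
Train/test split cannot start until feature extraction (finishes hour 12, plus 1-hour gap → hour 13); data ingestion (finishes hour 10, plus 3-hour gap → hour 13). The controlling bound is hour 13, so train/test split finishes at 13 + 2 = hour 15.
Calibration cannot start until hyperparameter sweep (finishes hour 13); train/test split (finishes hour 15). The controlling bound is hour 15, so calibration finishes at 15 + 4 = hour 19.
Model training needs all of train/test split (finishes hour 15); data ingestion (finishes hour 10); hyperparameter sweep (finishes hour 13). That puts its earliest start at hour 15; it finishes at 15 + 9 = hour 24.
Model export cannot start until model training (finishes hour 24, plus 3-hour gap → hour 27); calibration (finishes hour 19, plus 3-hour gap → hour 22). The controlling bound is hour 27, so model export finishes at 27 + 3 = hour 30.

30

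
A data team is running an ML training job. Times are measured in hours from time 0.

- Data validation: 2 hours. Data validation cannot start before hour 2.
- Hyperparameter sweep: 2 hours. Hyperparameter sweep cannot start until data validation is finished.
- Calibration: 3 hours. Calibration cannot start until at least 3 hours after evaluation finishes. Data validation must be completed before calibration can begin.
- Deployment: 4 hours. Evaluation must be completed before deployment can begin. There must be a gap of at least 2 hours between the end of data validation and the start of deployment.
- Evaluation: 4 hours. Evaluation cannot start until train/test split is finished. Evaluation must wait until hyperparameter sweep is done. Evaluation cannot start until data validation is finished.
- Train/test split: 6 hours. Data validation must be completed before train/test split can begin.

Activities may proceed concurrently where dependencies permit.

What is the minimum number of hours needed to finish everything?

20

Data validation waits on its own release at hour 2, so it starts at hour 2 and finishes at 2 + 2 = hour 4.
After data validation (finishes hour 4), hyperparameter sweep can start at hour 4 and finishes at hour 6.
After data validation (finishes hour 4), train/test split can start at hour 4 and finishes at hour 10.
For evaluation: train/test split (finishes hour 10); hyperparameter sweep (finishes hour 6); data validation (finishes hour 4). Taking the maximum gives a start of hour 10, and it finishes at 10 + 4 = hour 14.
For deployment: evaluation (finishes hour 14); data validation (finishes hour 4, plus 2-hour gap → hour 6). Taking the maximum gives a start of hour 14, and it finishes at 14 + 4 = hour 18.
For calibration: evaluation (finishes hour 14, plus 3-hour gap → hour 17); data validation (finishes hour 4). Taking the maximum gives a start of hour 17, and it finishes at 17 + 3 = hour 20.
All tasks are finished once the last one completes. Finish times: Data validation at 4, Train/test split at 10, Hyperparameter sweep at 6, Evaluation at 14, Calibration at 20, Deployment at 18. The latest is hour 20.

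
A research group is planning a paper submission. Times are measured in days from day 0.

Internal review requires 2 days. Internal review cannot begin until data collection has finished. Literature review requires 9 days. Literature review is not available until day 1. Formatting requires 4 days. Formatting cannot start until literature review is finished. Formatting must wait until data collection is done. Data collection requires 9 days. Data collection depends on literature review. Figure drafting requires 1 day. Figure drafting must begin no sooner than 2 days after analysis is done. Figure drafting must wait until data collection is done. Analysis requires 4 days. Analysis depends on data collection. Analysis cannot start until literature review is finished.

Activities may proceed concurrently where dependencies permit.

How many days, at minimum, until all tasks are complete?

Literature review cannot begin until its own release at day 1. It runs from day 1 to 1 + 9 = day 10.
Data collection cannot begin until literature review (finishes day 10). It runs from day 10 to 10 + 9 = day 19.
Formatting has to wait for literature review (finishes day 10); data collection (finishes day 19). The latest of these is day 19, so formatting runs day 19 to 19 + 4 = day 23.
Internal review waits on data collection (finishes day 19), so it starts at day 19 and finishes at 19 + 2 = day 21.
Analysis has to wait for data collection (finishes day 19); literature review (finishes day 10). The latest of these is day 19, so analysis runs day 19 to 19 + 4 = day 23.
Figure drafting has to wait for analysis (finishes day 23, plus 2-day gap → day 25); data collection (finishes day 19). The latest of these is day 25, so figure drafting runs day 25 to 25 + 1 = day 26.
All tasks are finished once the last one completes. Finish times: Literature review at 10, Data collection at 19, Analysis at 23, Figure drafting at 26, Internal review at 21, Formatting at 23. The latest is day 26.

26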